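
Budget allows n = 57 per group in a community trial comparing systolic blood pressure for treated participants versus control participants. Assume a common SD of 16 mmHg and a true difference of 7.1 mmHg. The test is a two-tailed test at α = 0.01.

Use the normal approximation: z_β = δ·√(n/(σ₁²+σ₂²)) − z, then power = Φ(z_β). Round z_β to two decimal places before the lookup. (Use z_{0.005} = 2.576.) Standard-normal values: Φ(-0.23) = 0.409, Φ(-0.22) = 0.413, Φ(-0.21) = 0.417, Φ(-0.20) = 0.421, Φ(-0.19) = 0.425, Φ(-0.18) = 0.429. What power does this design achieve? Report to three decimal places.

z_β = δ·√(n/(σ₁²+σ₂²)) − z_{α/2}
    = 7.1 · √(57/512) − 2.576
    = 7.1 · 0.33366 − 2.576
    = 2.3690 − 2.576 = -0.2070 → -0.21
Power = Φ(-0.21) = 0.417.

Power ≈ 0.417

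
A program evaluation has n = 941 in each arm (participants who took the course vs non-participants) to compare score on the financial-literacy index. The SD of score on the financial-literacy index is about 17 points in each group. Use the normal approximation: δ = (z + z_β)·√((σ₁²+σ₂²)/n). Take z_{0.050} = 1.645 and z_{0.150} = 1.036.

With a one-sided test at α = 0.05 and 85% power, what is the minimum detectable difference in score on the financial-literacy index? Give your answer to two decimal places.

δ = (z_α + z_β) · √((σ₁²+σ₂²)/n)
  = (1.645 + 1.036) · √(578/941)
  = 2.681 · √0.61424
  = 2.681 · 0.7837
  = 2.1012

Minimum detectable difference ≈ 2.10 points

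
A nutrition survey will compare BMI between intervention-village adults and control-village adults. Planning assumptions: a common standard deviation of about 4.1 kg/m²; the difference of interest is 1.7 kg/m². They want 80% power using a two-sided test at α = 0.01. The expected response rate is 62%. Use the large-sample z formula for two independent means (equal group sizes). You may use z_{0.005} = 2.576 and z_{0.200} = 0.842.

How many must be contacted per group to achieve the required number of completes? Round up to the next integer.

n = (z_{α/2} + z_β)² · (σ₁² + σ₂²) / δ²
  = (2.576 + 0.842)² · (2·4.1² = 33.62) / 1.7²
  = 11.6827 · 33.62 / 2.89
  = 135.91
Adjust for 62% response: 135.91 / 0.62 = 219.21.
Round up → n = 220 per group.

n = 220 per group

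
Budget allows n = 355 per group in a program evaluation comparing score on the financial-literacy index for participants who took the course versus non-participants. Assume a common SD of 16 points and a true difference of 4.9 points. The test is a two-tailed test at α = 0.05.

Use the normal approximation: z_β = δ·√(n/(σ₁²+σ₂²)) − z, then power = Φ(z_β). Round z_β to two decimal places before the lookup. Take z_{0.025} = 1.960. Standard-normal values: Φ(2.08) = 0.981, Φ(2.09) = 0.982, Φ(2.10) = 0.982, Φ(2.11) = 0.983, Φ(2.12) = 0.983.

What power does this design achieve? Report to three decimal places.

Power ≈ 0.983

z_β = δ·√(n/(σ₁²+σ₂²)) − z_{α/2}
    = 4.9 · √(355/512) − 1.960
    = 4.9 · 0.83268 − 1.960
    = 4.0801 − 1.960 = 2.1201 → 2.12
Power = Φ(2.12) = 0.983.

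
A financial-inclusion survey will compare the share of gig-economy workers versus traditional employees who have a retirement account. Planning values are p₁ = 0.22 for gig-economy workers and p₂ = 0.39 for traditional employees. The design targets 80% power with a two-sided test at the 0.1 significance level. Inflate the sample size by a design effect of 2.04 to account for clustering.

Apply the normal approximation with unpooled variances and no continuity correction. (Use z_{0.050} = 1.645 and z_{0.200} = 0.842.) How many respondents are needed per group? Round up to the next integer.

n = 179 per group

n = (z_{α/2} + z_β)² · [p₁(1−p₁) + p₂(1−p₂)] / (p₁ − p₂)²
  = (1.645 + 0.842)² · (0.22·0.78 + 0.39·0.61) / (-0.17)²
  = (2.487)² · (0.1716 + 0.2379) / 0.0289
  = 6.1852 · 0.4095 / 0.0289
  = 87.64
Design effect: 2.04 × 87.64 = 178.79.
Round up → n = 179 per group.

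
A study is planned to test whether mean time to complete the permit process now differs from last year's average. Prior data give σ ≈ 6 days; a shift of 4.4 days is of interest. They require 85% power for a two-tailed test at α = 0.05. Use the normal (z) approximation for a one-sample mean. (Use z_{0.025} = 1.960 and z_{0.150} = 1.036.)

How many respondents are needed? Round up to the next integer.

n = 17

n = (z_{α/2} + z_β)² · σ² / δ²
  = (1.960 + 1.036)² · 6² / 4.4²
  = 8.9760 · 36 / 19.36
  = 16.69
Round up → n = 17.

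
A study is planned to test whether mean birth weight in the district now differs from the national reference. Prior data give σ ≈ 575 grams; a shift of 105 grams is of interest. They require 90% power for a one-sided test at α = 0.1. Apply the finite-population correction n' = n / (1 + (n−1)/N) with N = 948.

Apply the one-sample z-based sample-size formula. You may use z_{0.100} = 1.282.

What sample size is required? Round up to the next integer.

n = (z_α + z_β)² · σ² / δ²
  = (1.282 + 1.282)² · 575² / 105²
  = 6.5741 · 330625 / 11025
  = 197.15
Finite-population correction (N = 948): 197.15 / (1 + (197.15 − 1)/948) = 163.35.
Round up → n = 164.

n = 164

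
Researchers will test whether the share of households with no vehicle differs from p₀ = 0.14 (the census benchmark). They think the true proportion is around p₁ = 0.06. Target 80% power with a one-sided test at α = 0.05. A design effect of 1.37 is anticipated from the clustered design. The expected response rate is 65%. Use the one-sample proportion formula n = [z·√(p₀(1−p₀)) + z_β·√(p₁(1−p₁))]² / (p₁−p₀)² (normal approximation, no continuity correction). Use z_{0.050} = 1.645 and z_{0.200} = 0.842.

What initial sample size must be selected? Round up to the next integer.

n = 196

n = [z_α·√(p₀q₀) + z_β·√(p₁q₁)]² / (p₁ − p₀)²
  = [1.645·√(0.14·0.86) + 0.842·√(0.06·0.94)]² / (-0.08)²
  = [1.645·0.3470 + 0.842·0.2375]² / 0.0064
  = [0.7708]² / 0.0064
  = 92.82
Design effect: 1.37 × 92.82 = 127.17.
Adjust for 65% response: 127.17 / 0.65 = 195.64.
Round up → n = 196.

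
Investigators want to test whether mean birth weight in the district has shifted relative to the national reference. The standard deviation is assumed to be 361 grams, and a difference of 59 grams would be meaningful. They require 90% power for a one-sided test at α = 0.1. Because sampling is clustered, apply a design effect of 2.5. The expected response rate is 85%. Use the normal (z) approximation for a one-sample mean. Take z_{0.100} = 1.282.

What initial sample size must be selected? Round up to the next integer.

n = 724

n = (z_α + z_β)² · σ² / δ²
  = (1.282 + 1.282)² · 361² / 59²
  = 6.5741 · 130321 / 3481
  = 246.12
Design effect: 2.5 × 246.12 = 615.30.
Adjust for 85% response: 615.30 / 0.85 = 723.88.
Round up → n = 724.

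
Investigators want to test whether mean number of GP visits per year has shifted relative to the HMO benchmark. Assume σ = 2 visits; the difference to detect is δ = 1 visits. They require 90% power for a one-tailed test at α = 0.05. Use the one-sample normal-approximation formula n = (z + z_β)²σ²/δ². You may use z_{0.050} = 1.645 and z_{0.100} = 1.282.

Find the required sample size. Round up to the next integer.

n = 35

n = (z_α + z_β)² · σ² / δ²
  = (1.645 + 1.282)² · 2² / 1²
  = 8.5673 · 4 / 1
  = 34.27
Round up → n = 35.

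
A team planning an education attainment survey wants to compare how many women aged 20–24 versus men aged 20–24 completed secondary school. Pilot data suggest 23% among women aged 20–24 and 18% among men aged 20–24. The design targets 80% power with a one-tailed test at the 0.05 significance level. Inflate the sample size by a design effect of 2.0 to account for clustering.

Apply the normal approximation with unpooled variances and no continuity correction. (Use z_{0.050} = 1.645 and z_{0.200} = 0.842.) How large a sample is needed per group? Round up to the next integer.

n = 1607 per group

n = (z_α + z_β)² · [p₁(1−p₁) + p₂(1−p₂)] / (p₁ − p₂)²
  = (1.645 + 0.842)² · (0.23·0.77 + 0.18·0.82) / (0.05)²
  = (2.487)² · (0.1771 + 0.1476) / 0.0025
  = 6.1852 · 0.3247 / 0.0025
  = 803.33
Design effect: 2.0 × 803.33 = 1606.66.
Round up → n = 1607 per group.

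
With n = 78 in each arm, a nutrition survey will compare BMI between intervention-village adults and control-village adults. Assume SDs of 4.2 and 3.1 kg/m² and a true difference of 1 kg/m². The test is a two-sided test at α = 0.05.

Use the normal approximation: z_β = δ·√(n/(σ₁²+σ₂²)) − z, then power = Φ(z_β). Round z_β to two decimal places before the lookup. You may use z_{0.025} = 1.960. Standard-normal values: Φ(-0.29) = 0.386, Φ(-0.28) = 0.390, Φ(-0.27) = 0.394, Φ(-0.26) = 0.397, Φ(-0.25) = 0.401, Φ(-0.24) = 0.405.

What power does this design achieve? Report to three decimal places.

z_β = δ·√(n/(σ₁²+σ₂²)) − z_{α/2}
    = 1 · √(78/27.25) − 1.960
    = 1 · 1.69186 − 1.960
    = 1.6919 − 1.960 = -0.2681 → -0.27
Power = Φ(-0.27) = 0.394.

Power ≈ 0.394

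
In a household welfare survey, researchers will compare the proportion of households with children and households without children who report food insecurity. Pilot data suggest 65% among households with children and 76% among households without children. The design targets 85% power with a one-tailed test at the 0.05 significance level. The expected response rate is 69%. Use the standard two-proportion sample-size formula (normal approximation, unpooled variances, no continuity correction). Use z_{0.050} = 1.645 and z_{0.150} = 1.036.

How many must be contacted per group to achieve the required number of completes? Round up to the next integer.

n = (z_α + z_β)² · [p₁(1−p₁) + p₂(1−p₂)] / (p₁ − p₂)²
  = (1.645 + 1.036)² · (0.65·0.35 + 0.76·0.24) / (-0.11)²
  = (2.681)² · (0.2275 + 0.1824) / 0.0121
  = 7.1878 · 0.4099 / 0.0121
  = 243.49
Adjust for 69% response: 243.49 / 0.69 = 352.89.
Round up → n = 353 per group.

n = 353 per group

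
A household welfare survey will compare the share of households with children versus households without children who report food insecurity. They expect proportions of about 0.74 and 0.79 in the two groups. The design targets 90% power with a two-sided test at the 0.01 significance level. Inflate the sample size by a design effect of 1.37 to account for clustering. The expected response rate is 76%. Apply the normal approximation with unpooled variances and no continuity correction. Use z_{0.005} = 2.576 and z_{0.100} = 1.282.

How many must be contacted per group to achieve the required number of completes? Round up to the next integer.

n = 3846 per group

n = (z_{α/2} + z_β)² · [p₁(1−p₁) + p₂(1−p₂)] / (p₁ − p₂)²
  = (2.576 + 1.282)² · (0.74·0.26 + 0.79·0.21) / (-0.05)²
  = (3.858)² · (0.1924 + 0.1659) / 0.0025
  = 14.8842 · 0.3583 / 0.0025
  = 2133.20
Design effect: 1.37 × 2133.20 = 2922.48.
Adjust for 76% response: 2922.48 / 0.76 = 3845.37.
Round up → n = 3846 per group.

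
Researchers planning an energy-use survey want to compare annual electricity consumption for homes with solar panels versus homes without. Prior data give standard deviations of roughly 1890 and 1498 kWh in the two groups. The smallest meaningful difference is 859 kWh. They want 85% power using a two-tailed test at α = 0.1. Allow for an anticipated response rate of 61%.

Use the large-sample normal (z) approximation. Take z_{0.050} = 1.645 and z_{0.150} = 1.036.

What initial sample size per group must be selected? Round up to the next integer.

n = (z_{α/2} + z_β)² · (σ₁² + σ₂²) / δ²
  = (1.645 + 1.036)² · (1890² + 1498² = 5816104) / 859²
  = 7.1878 · 5816104 / 737881
  = 56.66
Adjust for 61% response: 56.66 / 0.61 = 92.88.
Round up → n = 93 per group.

n = 93 per group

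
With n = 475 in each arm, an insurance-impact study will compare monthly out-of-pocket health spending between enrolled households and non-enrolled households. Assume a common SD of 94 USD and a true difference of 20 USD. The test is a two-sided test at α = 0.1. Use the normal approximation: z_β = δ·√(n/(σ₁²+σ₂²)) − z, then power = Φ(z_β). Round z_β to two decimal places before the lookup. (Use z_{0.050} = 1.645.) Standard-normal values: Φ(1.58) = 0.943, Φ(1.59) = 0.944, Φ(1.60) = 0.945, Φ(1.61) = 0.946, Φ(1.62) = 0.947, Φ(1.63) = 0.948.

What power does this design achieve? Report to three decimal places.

Power ≈ 0.948

z_β = δ·√(n/(σ₁²+σ₂²)) − z_{α/2}
    = 20 · √(475/17672) − 1.645
    = 20 · 0.16395 − 1.645
    = 3.2789 − 1.645 = 1.6339 → 1.63
Power = Φ(1.63) = 0.948.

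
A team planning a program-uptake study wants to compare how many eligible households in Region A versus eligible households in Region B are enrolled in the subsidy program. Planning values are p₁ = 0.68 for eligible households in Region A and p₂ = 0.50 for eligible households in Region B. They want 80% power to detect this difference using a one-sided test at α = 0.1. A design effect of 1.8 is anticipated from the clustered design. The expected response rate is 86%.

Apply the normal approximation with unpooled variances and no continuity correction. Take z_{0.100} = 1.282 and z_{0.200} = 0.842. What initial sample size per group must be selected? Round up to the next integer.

n = 137 per group

n = (z_α + z_β)² · [p₁(1−p₁) + p₂(1−p₂)] / (p₁ − p₂)²
  = (1.282 + 0.842)² · (0.68·0.32 + 0.50·0.50) / (0.18)²
  = (2.124)² · (0.2176 + 0.2500) / 0.0324
  = 4.5114 · 0.4676 / 0.0324
  = 65.11
Design effect: 1.8 × 65.11 = 117.20.
Adjust for 86% response: 117.20 / 0.86 = 136.27.
Round up → n = 137 per group.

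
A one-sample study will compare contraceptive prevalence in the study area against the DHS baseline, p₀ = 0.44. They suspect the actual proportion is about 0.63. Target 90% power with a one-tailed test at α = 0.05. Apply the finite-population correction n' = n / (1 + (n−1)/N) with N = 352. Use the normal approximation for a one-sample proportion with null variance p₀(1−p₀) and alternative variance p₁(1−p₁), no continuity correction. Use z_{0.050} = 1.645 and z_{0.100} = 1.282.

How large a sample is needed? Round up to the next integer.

n = [z_α·√(p₀q₀) + z_β·√(p₁q₁)]² / (p₁ − p₀)²
  = [1.645·√(0.44·0.56) + 1.282·√(0.63·0.37)]² / (0.19)²
  = [1.645·0.4964 + 1.282·0.4828]² / 0.0361
  = [1.4355]² / 0.0361
  = 57.08
Finite-population correction (N = 352): 57.08 / (1 + (57.08 − 1)/352) = 49.24.
Round up → n = 50.

n = 50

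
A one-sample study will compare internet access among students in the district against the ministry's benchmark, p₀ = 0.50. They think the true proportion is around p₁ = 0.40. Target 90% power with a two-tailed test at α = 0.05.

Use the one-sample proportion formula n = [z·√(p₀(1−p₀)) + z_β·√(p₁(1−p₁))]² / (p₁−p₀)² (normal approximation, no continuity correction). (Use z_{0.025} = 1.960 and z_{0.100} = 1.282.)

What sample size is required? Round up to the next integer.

n = [z_{α/2}·√(p₀q₀) + z_β·√(p₁q₁)]² / (p₁ − p₀)²
  = [1.960·√(0.50·0.50) + 1.282·√(0.40·0.60)]² / (-0.10)²
  = [1.960·0.5000 + 1.282·0.4899]² / 0.0100
  = [1.6080]² / 0.0100
  = 258.58
Round up → n = 259.

n = 259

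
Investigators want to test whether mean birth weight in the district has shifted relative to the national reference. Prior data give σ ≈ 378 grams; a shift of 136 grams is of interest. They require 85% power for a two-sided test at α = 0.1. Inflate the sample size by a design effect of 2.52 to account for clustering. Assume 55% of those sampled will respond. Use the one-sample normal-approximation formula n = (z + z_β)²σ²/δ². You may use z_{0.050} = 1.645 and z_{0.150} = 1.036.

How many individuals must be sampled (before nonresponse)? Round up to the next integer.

n = (z_{α/2} + z_β)² · σ² / δ²
  = (1.645 + 1.036)² · 378² / 136²
  = 7.1878 · 142884 / 18496
  = 55.53
Design effect: 2.52 × 55.53 = 139.93.
Adjust for 55% response: 139.93 / 0.55 = 254.41.
Round up → n = 255.

n = 255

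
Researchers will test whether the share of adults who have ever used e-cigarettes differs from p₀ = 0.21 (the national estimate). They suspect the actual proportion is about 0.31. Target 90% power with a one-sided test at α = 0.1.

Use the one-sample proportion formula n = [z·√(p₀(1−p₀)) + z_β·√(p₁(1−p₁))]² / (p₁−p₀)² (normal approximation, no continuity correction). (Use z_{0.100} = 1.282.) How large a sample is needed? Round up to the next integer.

n = 125

n = [z_α·√(p₀q₀) + z_β·√(p₁q₁)]² / (p₁ − p₀)²
  = [1.282·√(0.21·0.79) + 1.282·√(0.31·0.69)]² / (0.10)²
  = [1.282·0.4073 + 1.282·0.4625]² / 0.0100
  = [1.1151]² / 0.0100
  = 124.34
Round up → n = 125.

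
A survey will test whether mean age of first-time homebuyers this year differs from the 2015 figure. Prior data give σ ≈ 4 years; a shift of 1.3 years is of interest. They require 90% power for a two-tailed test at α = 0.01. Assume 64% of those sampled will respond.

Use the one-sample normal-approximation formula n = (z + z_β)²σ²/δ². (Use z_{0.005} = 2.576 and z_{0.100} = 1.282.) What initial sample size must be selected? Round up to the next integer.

n = 221

n = (z_{α/2} + z_β)² · σ² / δ²
  = (2.576 + 1.282)² · 4² / 1.3²
  = 14.8842 · 16 / 1.69
  = 140.92
Adjust for 64% response: 140.92 / 0.64 = 220.18.
Round up → n = 221.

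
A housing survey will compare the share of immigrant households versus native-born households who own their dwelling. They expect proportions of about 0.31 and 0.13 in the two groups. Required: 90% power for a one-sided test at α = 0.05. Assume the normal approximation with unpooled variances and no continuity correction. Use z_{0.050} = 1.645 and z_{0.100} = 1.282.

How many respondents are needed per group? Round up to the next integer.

n = 87 per group

n = (z_α + z_β)² · [p₁(1−p₁) + p₂(1−p₂)] / (p₁ − p₂)²
  = (1.645 + 1.282)² · (0.31·0.69 + 0.13·0.87) / (0.18)²
  = (2.927)² · (0.2139 + 0.1131) / 0.0324
  = 8.5673 · 0.3270 / 0.0324
  = 86.47
Round up → n = 87 per group.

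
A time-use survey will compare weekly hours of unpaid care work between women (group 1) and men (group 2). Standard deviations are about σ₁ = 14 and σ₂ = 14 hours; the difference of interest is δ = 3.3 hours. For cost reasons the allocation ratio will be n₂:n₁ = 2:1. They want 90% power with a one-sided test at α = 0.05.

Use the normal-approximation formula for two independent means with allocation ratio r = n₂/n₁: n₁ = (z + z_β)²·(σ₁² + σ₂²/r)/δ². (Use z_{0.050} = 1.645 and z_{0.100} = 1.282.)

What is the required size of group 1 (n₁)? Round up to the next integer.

n₁ = 232

n₁ = (z_α + z_β)² · (σ₁² + σ₂²/r) / δ²
   = (1.645 + 1.282)² · (14² + 14²/2) / 3.3²
   = 8.5673 · (196 + 98) / 10.89
   = 8.5673 · 294 / 10.89
   = 231.29
Round up → n₁ = 232; n₂ = r·n₁ = 2 × 232 = 464.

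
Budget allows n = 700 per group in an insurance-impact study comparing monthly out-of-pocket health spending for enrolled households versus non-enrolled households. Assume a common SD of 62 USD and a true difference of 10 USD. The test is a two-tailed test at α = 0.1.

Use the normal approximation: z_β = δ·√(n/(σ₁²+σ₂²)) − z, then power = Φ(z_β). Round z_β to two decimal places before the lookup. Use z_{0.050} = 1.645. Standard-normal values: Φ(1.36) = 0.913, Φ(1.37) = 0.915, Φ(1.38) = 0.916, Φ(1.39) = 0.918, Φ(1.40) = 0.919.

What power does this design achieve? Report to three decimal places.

Power ≈ 0.915

z_β = δ·√(n/(σ₁²+σ₂²)) − z_{α/2}
    = 10 · √(700/7688) − 1.645
    = 10 · 0.30175 − 1.645
    = 3.0175 − 1.645 = 1.3725 → 1.37
Power = Φ(1.37) = 0.915.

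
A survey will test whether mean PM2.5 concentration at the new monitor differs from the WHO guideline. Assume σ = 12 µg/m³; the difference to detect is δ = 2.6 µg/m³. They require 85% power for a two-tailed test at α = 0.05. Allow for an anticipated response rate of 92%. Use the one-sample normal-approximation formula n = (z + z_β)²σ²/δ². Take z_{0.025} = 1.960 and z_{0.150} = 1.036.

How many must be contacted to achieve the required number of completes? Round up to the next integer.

n = (z_{α/2} + z_β)² · σ² / δ²
  = (1.960 + 1.036)² · 12² / 2.6²
  = 8.9760 · 144 / 6.76
  = 191.21
Adjust for 92% response: 191.21 / 0.92 = 207.83.
Round up → n = 208.

n = 208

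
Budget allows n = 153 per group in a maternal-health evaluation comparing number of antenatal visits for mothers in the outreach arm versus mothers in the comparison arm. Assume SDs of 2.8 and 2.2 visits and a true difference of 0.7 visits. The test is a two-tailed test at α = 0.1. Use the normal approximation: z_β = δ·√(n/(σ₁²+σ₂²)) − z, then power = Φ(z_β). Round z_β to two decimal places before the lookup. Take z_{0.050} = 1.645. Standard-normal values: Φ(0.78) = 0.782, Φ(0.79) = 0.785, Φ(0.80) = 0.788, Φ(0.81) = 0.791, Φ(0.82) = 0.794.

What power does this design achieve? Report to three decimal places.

Power ≈ 0.785

z_β = δ·√(n/(σ₁²+σ₂²)) − z_{α/2}
    = 0.7 · √(153/12.68) − 1.645
    = 0.7 · 3.47365 − 1.645
    = 2.4316 − 1.645 = 0.7866 → 0.79
Power = Φ(0.79) = 0.785.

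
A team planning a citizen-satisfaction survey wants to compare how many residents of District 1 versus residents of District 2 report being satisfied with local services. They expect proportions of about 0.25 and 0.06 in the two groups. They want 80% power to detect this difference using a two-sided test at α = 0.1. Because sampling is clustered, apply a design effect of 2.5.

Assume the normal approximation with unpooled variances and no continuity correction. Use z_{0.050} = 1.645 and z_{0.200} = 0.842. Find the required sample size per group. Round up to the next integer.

n = 105 per group

n = (z_{α/2} + z_β)² · [p₁(1−p₁) + p₂(1−p₂)] / (p₁ − p₂)²
  = (1.645 + 0.842)² · (0.25·0.75 + 0.06·0.94) / (0.19)²
  = (2.487)² · (0.1875 + 0.0564) / 0.0361
  = 6.1852 · 0.2439 / 0.0361
  = 41.79
Design effect: 2.5 × 41.79 = 104.47.
Round up → n = 105 per group.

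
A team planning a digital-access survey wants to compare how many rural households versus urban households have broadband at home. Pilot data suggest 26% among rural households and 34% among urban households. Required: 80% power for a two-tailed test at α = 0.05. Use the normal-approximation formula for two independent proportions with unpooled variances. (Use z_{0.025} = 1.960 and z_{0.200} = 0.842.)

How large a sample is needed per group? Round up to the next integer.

n = (z_{α/2} + z_β)² · [p₁(1−p₁) + p₂(1−p₂)] / (p₁ − p₂)²
  = (1.960 + 0.842)² · (0.26·0.74 + 0.34·0.66) / (-0.08)²
  = (2.802)² · (0.1924 + 0.2244) / 0.0064
  = 7.8512 · 0.4168 / 0.0064
  = 511.31
Round up → n = 512 per group.

n = 512 per group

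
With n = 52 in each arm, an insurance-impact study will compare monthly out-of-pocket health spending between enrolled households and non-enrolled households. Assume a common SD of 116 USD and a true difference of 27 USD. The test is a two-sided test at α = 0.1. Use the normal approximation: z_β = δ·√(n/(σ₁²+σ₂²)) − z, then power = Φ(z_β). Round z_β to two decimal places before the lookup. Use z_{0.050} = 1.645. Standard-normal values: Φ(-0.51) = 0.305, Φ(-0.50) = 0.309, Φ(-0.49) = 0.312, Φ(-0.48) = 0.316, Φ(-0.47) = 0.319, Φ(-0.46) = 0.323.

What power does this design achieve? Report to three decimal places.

Power ≈ 0.323

z_β = δ·√(n/(σ₁²+σ₂²)) − z_{α/2}
    = 27 · √(52/26912) − 1.645
    = 27 · 0.04396 − 1.645
    = 1.1868 − 1.645 = -0.4582 → -0.46
Power = Φ(-0.46) = 0.323.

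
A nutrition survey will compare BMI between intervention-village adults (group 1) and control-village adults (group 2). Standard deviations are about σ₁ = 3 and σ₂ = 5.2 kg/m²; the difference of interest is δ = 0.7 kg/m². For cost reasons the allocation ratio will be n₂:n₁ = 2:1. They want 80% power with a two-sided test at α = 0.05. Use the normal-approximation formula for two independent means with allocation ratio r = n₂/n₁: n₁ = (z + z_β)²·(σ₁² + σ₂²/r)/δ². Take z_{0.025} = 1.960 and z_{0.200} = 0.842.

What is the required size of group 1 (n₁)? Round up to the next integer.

n₁ = 361

n₁ = (z_{α/2} + z_β)² · (σ₁² + σ₂²/r) / δ²
   = (1.960 + 0.842)² · (3² + 5.2²/2) / 0.7²
   = 7.8512 · (9 + 13.52) / 0.49
   = 7.8512 · 22.52 / 0.49
   = 360.83
Round up → n₁ = 361; n₂ = r·n₁ = 2 × 361 = 722.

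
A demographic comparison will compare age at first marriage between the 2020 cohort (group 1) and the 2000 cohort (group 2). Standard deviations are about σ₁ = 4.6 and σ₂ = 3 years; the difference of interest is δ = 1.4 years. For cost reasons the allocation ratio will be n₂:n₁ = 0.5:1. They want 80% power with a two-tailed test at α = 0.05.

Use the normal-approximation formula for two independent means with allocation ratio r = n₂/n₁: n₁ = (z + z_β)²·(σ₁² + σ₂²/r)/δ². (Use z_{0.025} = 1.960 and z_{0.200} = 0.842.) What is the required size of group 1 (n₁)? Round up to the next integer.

n₁ = (z_{α/2} + z_β)² · (σ₁² + σ₂²/r) / δ²
   = (1.960 + 0.842)² · (4.6² + 3²/0.5) / 1.4²
   = 7.8512 · (21.16 + 18) / 1.96
   = 7.8512 · 39.16 / 1.96
   = 156.86
Round up → n₁ = 157; n₂ = r·n₁ = 0.5 × 157 = 79.

n₁ = 157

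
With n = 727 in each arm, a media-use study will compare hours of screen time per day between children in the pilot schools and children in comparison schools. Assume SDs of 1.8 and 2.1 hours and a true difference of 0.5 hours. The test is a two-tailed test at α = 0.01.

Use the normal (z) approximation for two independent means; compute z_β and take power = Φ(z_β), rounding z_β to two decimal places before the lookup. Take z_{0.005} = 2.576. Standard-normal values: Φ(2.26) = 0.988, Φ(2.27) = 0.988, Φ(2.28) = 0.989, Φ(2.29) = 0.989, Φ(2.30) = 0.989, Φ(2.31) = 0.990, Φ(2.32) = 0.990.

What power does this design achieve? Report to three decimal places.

Power ≈ 0.989

z_β = δ·√(n/(σ₁²+σ₂²)) − z_{α/2}
    = 0.5 · √(727/7.65) − 2.576
    = 0.5 · 9.74847 − 2.576
    = 4.8742 − 2.576 = 2.2982 → 2.30
Power = Φ(2.30) = 0.989.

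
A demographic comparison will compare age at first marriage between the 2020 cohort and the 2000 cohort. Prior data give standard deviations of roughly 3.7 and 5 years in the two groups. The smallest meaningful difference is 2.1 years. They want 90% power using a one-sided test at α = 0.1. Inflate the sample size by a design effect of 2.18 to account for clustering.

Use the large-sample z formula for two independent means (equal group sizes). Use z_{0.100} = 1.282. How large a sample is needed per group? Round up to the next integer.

n = (z_α + z_β)² · (σ₁² + σ₂²) / δ²
  = (1.282 + 1.282)² · (3.7² + 5² = 38.69) / 2.1²
  = 6.5741 · 38.69 / 4.41
  = 57.68
Design effect: 2.18 × 57.68 = 125.73.
Round up → n = 126 per group.

n = 126 per group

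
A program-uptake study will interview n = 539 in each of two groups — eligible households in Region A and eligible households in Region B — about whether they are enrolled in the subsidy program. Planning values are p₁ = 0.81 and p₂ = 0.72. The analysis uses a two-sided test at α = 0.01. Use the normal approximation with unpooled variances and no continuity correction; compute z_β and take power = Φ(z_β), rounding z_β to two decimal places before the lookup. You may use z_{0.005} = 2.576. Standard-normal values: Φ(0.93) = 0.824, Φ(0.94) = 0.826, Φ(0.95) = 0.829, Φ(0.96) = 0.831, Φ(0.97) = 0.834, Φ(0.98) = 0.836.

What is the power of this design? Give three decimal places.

z_β = |p₁−p₂|·√(n/[p₁q₁+p₂q₂]) − z_{α/2}
    = 0.09 · √(539/0.3555) − 2.576
    = 0.09 · 38.9381 − 2.576
    = 3.5044 − 2.576 = 0.9284 → 0.93
Power = Φ(0.93) = 0.824.

Power ≈ 0.824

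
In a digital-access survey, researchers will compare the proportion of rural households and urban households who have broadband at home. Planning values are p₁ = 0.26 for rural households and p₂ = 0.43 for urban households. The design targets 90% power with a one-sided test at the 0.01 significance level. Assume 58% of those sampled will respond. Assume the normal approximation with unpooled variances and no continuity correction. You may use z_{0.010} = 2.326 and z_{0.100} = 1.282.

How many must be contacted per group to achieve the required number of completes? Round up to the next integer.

n = 340 per group

n = (z_α + z_β)² · [p₁(1−p₁) + p₂(1−p₂)] / (p₁ − p₂)²
  = (2.326 + 1.282)² · (0.26·0.74 + 0.43·0.57) / (-0.17)²
  = (3.608)² · (0.1924 + 0.2451) / 0.0289
  = 13.0177 · 0.4375 / 0.0289
  = 197.07
Adjust for 58% response: 197.07 / 0.58 = 339.77.
Round up → n = 340 per group.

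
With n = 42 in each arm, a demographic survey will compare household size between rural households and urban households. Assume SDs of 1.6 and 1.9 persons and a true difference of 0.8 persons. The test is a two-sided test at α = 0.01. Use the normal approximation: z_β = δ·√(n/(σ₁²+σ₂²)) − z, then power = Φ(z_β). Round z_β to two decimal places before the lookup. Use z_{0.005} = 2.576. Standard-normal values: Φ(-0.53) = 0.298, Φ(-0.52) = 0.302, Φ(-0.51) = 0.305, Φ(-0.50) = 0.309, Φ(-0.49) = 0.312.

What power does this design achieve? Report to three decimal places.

Power ≈ 0.312

z_β = δ·√(n/(σ₁²+σ₂²)) − z_{α/2}
    = 0.8 · √(42/6.17) − 2.576
    = 0.8 · 2.60905 − 2.576
    = 2.0872 − 2.576 = -0.4888 → -0.49
Power = Φ(-0.49) = 0.312.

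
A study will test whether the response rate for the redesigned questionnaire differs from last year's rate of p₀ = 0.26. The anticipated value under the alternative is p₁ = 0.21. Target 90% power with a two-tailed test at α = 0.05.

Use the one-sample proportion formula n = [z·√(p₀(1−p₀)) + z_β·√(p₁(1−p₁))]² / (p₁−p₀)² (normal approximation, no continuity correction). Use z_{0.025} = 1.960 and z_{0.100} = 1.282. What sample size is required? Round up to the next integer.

n = 764

n = [z_{α/2}·√(p₀q₀) + z_β·√(p₁q₁)]² / (p₁ − p₀)²
  = [1.960·√(0.26·0.74) + 1.282·√(0.21·0.79)]² / (-0.05)²
  = [1.960·0.4386 + 1.282·0.4073]² / 0.0025
  = [1.3819]² / 0.0025
  = 763.85
Round up → n = 764.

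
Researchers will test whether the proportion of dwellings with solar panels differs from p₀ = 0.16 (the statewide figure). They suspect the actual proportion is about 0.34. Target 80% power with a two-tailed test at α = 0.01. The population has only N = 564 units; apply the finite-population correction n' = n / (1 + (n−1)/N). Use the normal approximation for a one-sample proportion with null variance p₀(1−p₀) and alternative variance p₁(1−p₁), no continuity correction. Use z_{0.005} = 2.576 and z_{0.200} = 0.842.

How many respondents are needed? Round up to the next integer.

n = 51

n = [z_{α/2}·√(p₀q₀) + z_β·√(p₁q₁)]² / (p₁ − p₀)²
  = [2.576·√(0.16·0.84) + 0.842·√(0.34·0.66)]² / (0.18)²
  = [2.576·0.3666 + 0.842·0.4737]² / 0.0324
  = [1.3432]² / 0.0324
  = 55.69
Finite-population correction (N = 564): 55.69 / (1 + (55.69 − 1)/564) = 50.77.
Round up → n = 51.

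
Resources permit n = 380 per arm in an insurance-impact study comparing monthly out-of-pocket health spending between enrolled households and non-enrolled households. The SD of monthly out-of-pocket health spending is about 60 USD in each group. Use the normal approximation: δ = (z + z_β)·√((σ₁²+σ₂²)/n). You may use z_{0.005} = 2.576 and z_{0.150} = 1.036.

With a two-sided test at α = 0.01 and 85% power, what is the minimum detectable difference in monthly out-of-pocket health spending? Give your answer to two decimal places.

δ = (z_{α/2} + z_β) · √((σ₁²+σ₂²)/n)
  = (2.576 + 1.036) · √(7200/380)
  = 3.612 · √18.9474
  = 3.612 · 4.3529
  = 15.7225

Minimum detectable difference ≈ 15.72 USD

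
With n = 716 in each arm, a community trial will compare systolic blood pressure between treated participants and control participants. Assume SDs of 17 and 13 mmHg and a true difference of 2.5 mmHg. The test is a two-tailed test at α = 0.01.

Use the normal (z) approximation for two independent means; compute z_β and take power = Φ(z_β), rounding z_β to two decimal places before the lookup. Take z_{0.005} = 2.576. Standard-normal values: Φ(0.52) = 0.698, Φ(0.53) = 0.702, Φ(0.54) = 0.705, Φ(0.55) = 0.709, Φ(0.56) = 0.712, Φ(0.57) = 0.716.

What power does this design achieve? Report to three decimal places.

Power ≈ 0.709

z_β = δ·√(n/(σ₁²+σ₂²)) − z_{α/2}
    = 2.5 · √(716/458) − 2.576
    = 2.5 · 1.25033 − 2.576
    = 3.1258 − 2.576 = 0.5498 → 0.55
Power = Φ(0.55) = 0.709.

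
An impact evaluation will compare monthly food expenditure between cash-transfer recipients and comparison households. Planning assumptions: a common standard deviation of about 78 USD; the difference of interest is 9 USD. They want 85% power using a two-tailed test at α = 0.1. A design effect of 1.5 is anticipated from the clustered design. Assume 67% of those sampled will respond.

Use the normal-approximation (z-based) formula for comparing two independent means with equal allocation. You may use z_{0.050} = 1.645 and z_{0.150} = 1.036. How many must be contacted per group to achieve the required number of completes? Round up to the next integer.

n = (z_{α/2} + z_β)² · (σ₁² + σ₂²) / δ²
  = (1.645 + 1.036)² · (2·78² = 12168) / 9²
  = 7.1878 · 12168 / 81
  = 1079.76
Design effect: 1.5 × 1079.76 = 1619.64.
Adjust for 67% response: 1619.64 / 0.67 = 2417.38.
Round up → n = 2418 per group.

n = 2418 per group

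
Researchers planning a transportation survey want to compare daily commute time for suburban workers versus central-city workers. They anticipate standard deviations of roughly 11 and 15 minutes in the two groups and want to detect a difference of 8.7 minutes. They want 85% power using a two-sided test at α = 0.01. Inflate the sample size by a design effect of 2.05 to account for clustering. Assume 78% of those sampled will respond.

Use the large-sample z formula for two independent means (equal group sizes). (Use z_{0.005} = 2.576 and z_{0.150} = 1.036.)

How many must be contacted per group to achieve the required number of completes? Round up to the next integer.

n = 157 per group

n = (z_{α/2} + z_β)² · (σ₁² + σ₂²) / δ²
  = (2.576 + 1.036)² · (11² + 15² = 346) / 8.7²
  = 13.0465 · 346 / 75.69
  = 59.64
Design effect: 2.05 × 59.64 = 122.26.
Adjust for 78% response: 122.26 / 0.78 = 156.74.
Round up → n = 157 per group.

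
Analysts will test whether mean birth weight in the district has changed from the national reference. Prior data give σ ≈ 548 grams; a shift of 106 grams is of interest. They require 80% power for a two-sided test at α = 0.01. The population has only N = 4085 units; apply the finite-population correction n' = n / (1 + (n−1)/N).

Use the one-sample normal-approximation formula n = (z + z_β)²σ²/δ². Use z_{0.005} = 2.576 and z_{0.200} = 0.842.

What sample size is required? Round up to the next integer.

n = (z_{α/2} + z_β)² · σ² / δ²
  = (2.576 + 0.842)² · 548² / 106²
  = 11.6827 · 300304 / 11236
  = 312.24
Finite-population correction (N = 4085): 312.24 / (1 + (312.24 − 1)/4085) = 290.14.
Round up → n = 291.

n = 291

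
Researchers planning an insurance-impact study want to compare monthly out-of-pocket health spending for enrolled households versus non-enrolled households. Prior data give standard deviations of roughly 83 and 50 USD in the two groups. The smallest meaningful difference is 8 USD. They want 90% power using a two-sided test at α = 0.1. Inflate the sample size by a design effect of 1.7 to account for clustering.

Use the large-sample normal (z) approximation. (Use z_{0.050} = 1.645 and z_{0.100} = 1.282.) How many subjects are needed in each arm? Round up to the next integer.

n = 2137 per group

n = (z_{α/2} + z_β)² · (σ₁² + σ₂²) / δ²
  = (1.645 + 1.282)² · (83² + 50² = 9389) / 8²
  = 8.5673 · 9389 / 64
  = 1256.85
Design effect: 1.7 × 1256.85 = 2136.65.
Round up → n = 2137 per group.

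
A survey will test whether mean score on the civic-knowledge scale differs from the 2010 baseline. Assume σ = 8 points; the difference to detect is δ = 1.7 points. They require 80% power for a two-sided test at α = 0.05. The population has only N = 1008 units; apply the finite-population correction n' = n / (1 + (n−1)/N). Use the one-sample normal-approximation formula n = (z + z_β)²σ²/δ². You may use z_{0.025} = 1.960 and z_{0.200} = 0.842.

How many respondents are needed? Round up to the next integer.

n = (z_{α/2} + z_β)² · σ² / δ²
  = (1.960 + 0.842)² · 8² / 1.7²
  = 7.8512 · 64 / 2.89
  = 173.87
Finite-population correction (N = 1008): 173.87 / (1 + (173.87 − 1)/1008) = 148.41.
Round up → n = 149.

n = 149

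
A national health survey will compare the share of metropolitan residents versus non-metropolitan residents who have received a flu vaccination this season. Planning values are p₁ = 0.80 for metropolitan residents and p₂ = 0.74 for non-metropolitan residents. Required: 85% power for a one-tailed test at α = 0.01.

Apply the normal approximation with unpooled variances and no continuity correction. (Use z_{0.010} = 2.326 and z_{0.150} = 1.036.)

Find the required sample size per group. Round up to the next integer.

n = (z_α + z_β)² · [p₁(1−p₁) + p₂(1−p₂)] / (p₁ − p₂)²
  = (2.326 + 1.036)² · (0.80·0.20 + 0.74·0.26) / (0.06)²
  = (3.362)² · (0.1600 + 0.1924) / 0.0036
  = 11.3030 · 0.3524 / 0.0036
  = 1106.44
Round up → n = 1107 per group.

n = 1107 per group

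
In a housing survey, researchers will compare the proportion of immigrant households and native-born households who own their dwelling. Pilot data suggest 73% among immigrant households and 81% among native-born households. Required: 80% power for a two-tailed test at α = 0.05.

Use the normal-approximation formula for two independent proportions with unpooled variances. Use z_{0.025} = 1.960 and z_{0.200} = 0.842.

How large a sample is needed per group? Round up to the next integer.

n = (z_{α/2} + z_β)² · [p₁(1−p₁) + p₂(1−p₂)] / (p₁ − p₂)²
  = (1.960 + 0.842)² · (0.73·0.27 + 0.81·0.19) / (-0.08)²
  = (2.802)² · (0.1971 + 0.1539) / 0.0064
  = 7.8512 · 0.3510 / 0.0064
  = 430.59
Round up → n = 431 per group.

n = 431 per group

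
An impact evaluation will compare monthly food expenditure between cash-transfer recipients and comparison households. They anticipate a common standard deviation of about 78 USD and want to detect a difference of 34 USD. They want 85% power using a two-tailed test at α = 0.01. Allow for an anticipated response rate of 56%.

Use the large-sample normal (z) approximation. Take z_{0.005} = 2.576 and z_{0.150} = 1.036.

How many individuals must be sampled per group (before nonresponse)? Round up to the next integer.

n = 246 per group

n = (z_{α/2} + z_β)² · (σ₁² + σ₂²) / δ²
  = (2.576 + 1.036)² · (2·78² = 12168) / 34²
  = 13.0465 · 12168 / 1156
  = 137.33
Adjust for 56% response: 137.33 / 0.56 = 245.23.
Round up → n = 246 per group.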